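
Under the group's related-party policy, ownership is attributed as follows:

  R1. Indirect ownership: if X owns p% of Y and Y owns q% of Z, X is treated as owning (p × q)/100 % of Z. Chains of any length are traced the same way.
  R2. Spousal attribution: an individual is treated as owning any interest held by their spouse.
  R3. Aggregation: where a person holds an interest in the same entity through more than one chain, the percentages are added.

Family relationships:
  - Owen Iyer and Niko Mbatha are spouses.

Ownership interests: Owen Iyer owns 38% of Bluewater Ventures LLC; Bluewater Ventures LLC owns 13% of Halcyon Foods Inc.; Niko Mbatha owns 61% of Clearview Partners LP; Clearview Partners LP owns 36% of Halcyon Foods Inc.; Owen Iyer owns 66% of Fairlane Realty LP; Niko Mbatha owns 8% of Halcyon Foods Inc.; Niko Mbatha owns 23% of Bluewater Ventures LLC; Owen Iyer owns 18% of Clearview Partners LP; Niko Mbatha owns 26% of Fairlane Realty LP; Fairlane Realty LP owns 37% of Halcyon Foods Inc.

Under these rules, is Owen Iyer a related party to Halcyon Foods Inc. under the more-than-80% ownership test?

By spousal attribution (R2), Owen Iyer is treated as also owning Niko Mbatha's interest in Clearview Partners LP, giving 18% + 61% = 79%.
By spousal attribution (R2), Owen Iyer is treated as also owning Niko Mbatha's interest in Bluewater Ventures LLC, giving 38% + 23% = 61%.
By spousal attribution (R2), Owen Iyer is treated as also owning Niko Mbatha's interest in Fairlane Realty LP, giving 66% + 26% = 92%.
By spousal attribution (R2), Owen Iyer is treated as owning Niko Mbatha's 8% interest in Halcyon Foods Inc.
Chain via Clearview Partners LP (R1): 79% × 36% = 28.44% of Halcyon Foods Inc.
Chain via Bluewater Ventures LLC (R1): 61% × 13% = 7.93% of Halcyon Foods Inc.
Chain via Fairlane Realty LP (R1): 92% × 37% = 34.04% of Halcyon Foods Inc.
Direct interest in Halcyon Foods Inc: 8%.
Aggregating (R3): 28.44% + 7.93% + 34.04% + 8% = 78.41%.
78.41% does not exceed the 80% threshold, so Owen is not a related party to Halcyon Foods Inc.

No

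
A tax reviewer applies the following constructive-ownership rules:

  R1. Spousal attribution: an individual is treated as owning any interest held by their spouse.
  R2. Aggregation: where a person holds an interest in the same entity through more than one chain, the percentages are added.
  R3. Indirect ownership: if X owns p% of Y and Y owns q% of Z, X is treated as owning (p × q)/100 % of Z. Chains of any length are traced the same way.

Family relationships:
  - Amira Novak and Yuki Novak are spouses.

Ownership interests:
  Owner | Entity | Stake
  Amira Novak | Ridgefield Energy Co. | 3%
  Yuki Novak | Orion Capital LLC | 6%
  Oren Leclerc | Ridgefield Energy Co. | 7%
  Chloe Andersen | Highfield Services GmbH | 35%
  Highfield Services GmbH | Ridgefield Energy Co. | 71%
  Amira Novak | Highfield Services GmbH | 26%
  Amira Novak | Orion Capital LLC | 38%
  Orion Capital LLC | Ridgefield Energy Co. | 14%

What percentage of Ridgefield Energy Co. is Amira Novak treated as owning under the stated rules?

By spousal attribution (R1), Amira Novak is treated as also owning Yuki Novak's interest in Orion Capital LLC, giving 38% + 6% = 44%.
Chain via Orion Capital LLC (R3): 44% × 14% = 6.16% of Ridgefield Energy Co.
Chain via Highfield Services GmbH (R3): 26% × 71% = 18.46% of Ridgefield Energy Co.
Direct interest in Ridgefield Energy Co: 3%.
Aggregating (R2): 6.16% + 18.46% + 3% = 27.62%.

27.62%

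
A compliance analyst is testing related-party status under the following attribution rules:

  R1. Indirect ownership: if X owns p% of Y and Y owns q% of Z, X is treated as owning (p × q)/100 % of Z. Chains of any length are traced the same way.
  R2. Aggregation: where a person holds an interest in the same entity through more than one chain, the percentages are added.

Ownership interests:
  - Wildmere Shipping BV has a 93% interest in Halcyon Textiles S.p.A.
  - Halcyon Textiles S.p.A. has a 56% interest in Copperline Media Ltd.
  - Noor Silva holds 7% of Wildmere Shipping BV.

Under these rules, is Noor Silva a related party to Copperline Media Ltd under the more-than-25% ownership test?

No

Chain via Wildmere Shipping BV → Halcyon Textiles S.p.A. (R1): 7% × 93% × 56% = 3.6456% of Copperline Media Ltd.
3.6456% does not exceed the 25% threshold, so Noor is not a related party to Copperline Media Ltd.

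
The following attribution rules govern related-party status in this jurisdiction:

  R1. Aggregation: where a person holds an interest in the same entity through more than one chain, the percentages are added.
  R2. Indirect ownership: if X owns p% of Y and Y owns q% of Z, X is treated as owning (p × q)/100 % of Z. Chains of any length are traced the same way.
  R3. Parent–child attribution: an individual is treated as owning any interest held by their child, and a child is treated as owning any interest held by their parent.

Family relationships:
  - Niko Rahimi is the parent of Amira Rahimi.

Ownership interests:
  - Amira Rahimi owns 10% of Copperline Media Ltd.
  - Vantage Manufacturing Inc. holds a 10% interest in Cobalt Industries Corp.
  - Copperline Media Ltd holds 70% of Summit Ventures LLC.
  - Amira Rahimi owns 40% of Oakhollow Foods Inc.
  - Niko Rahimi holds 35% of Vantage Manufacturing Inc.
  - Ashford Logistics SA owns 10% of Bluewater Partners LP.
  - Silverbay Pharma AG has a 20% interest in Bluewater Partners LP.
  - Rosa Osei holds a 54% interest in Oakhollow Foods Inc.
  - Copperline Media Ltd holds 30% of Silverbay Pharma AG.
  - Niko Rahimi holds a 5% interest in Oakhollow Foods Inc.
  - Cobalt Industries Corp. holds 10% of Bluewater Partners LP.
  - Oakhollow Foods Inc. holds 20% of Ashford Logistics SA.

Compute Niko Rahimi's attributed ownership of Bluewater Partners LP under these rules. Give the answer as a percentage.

By parent–child attribution (R3), Niko Rahimi is treated as also owning Amira Rahimi's interest in Oakhollow Foods Inc, giving 5% + 40% = 45%.
By parent–child attribution (R3), Niko Rahimi is treated as owning Amira Rahimi's 10% interest in Copperline Media Ltd.
Chain via Oakhollow Foods Inc. → Ashford Logistics SA (R2): 45% × 20% × 10% = 0.9% of Bluewater Partners LP.
Chain via Vantage Manufacturing Inc. → Cobalt Industries Corp. (R2): 35% × 10% × 10% = 0.35% of Bluewater Partners LP.
Chain via Copperline Media Ltd → Silverbay Pharma AG (R2): 10% × 30% × 20% = 0.6% of Bluewater Partners LP.
Aggregating (R1): 0.9% + 0.35% + 0.6% = 1.85%.

1.85%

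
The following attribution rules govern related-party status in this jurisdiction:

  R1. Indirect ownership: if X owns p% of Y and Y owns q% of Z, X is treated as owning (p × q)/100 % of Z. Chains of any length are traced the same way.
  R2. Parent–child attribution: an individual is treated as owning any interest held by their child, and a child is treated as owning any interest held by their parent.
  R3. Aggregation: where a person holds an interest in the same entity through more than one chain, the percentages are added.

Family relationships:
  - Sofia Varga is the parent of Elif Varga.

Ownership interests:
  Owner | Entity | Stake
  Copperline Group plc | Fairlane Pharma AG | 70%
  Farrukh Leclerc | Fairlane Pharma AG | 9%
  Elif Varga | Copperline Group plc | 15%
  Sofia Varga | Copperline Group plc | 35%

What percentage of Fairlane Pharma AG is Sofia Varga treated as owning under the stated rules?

35%

By parent–child attribution (R2), Sofia Varga is treated as also owning Elif Varga's interest in Copperline Group plc, giving 35% + 15% = 50%.
Chain via Copperline Group plc (R1): 50% × 70% = 35% of Fairlane Pharma AG.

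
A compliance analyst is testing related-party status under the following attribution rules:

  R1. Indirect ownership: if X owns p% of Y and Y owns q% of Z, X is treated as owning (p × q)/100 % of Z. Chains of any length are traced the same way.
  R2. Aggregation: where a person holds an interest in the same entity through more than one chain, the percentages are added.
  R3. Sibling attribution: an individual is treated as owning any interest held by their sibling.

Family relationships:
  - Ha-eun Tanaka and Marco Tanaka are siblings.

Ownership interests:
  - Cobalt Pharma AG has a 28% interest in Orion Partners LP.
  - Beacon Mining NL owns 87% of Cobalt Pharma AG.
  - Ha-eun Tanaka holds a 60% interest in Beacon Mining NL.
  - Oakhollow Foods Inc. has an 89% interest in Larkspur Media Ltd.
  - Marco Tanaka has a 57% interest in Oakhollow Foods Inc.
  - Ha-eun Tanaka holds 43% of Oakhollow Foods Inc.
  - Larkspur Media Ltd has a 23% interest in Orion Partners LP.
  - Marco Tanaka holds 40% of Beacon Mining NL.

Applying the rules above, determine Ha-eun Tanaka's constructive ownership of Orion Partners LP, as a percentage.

By sibling attribution (R3), Ha-eun Tanaka is treated as also owning Marco Tanaka's interest in Oakhollow Foods Inc, giving 43% + 57% = 100%.
By sibling attribution (R3), Ha-eun Tanaka is treated as also owning Marco Tanaka's interest in Beacon Mining NL, giving 60% + 40% = 100%.
Chain via Oakhollow Foods Inc. → Larkspur Media Ltd (R1): 100% × 89% × 23% = 20.47% of Orion Partners LP.
Chain via Beacon Mining NL → Cobalt Pharma AG (R1): 100% × 87% × 28% = 24.36% of Orion Partners LP.
Aggregating (R2): 20.47% + 24.36% = 44.83%.

44.83%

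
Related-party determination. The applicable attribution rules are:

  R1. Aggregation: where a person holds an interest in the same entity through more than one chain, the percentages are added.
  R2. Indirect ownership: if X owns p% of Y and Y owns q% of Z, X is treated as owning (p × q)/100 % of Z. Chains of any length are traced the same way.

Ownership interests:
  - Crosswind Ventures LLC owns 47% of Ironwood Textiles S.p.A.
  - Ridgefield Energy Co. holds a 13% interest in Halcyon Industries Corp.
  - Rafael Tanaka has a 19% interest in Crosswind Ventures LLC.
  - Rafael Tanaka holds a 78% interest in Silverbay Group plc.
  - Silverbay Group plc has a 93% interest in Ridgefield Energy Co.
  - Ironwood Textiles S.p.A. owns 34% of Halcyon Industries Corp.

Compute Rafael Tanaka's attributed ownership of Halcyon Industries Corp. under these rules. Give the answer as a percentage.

12.4664%

Chain via Crosswind Ventures LLC → Ironwood Textiles S.p.A. (R2): 19% × 47% × 34% = 3.0362% of Halcyon Industries Corp.
Chain via Silverbay Group plc → Ridgefield Energy Co. (R2): 78% × 93% × 13% = 9.4302% of Halcyon Industries Corp.
Aggregating (R1): 3.0362% + 9.4302% = 12.4664%.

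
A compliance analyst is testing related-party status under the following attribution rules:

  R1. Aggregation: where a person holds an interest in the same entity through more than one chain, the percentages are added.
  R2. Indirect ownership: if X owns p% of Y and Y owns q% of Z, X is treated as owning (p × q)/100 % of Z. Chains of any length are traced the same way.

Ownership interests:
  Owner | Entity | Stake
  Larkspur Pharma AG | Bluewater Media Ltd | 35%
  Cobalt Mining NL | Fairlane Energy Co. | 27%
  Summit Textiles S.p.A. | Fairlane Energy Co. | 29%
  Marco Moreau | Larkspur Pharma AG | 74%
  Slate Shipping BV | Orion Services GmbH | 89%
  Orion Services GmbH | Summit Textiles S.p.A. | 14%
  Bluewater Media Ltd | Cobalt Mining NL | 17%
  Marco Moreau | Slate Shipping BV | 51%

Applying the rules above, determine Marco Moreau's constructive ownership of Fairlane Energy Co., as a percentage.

3.031644%

Chain via Larkspur Pharma AG → Bluewater Media Ltd → Cobalt Mining NL (R2): 74% × 35% × 17% × 27% = 1.18881% of Fairlane Energy Co.
Chain via Slate Shipping BV → Orion Services GmbH → Summit Textiles S.p.A. (R2): 51% × 89% × 14% × 29% = 1.842834% of Fairlane Energy Co.
Aggregating (R1): 1.18881% + 1.842834% = 3.031644%.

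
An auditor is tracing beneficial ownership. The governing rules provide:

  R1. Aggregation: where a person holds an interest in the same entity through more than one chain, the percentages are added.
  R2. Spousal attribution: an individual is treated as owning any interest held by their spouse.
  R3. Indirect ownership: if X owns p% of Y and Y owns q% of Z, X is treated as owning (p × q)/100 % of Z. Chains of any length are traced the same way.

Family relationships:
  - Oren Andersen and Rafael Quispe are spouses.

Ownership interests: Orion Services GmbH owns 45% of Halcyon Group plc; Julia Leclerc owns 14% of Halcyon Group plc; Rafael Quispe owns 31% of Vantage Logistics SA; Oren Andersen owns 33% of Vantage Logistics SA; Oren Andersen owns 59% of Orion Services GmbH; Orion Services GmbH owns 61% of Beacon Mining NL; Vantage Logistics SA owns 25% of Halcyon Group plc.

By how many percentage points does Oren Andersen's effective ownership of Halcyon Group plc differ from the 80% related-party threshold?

By spousal attribution (R2), Oren Andersen is treated as also owning Rafael Quispe's interest in Vantage Logistics SA, giving 33% + 31% = 64%.
Chain via Orion Services GmbH (R3): 59% × 45% = 26.55% of Halcyon Group plc.
Chain via Vantage Logistics SA (R3): 64% × 25% = 16% of Halcyon Group plc.
Aggregating (R1): 26.55% + 16% = 42.55%.
42.55% falls short of the 80% threshold by 37.45 percentage points.

37.45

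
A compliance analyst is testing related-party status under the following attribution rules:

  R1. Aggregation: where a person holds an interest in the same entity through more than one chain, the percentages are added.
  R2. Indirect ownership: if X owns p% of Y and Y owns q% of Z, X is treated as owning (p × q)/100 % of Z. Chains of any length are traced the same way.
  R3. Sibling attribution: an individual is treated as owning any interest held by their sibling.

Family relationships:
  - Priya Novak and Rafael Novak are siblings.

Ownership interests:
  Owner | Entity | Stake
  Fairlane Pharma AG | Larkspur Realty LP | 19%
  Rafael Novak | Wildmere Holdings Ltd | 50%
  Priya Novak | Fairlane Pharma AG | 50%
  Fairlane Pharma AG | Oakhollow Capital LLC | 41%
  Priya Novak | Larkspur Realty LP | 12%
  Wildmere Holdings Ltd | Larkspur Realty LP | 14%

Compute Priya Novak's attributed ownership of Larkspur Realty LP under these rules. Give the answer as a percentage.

By sibling attribution (R3), Priya Novak is treated as owning Rafael Novak's 50% interest in Wildmere Holdings Ltd.
Chain via Fairlane Pharma AG (R2): 50% × 19% = 9.5% of Larkspur Realty LP.
Direct interest in Larkspur Realty LP: 12%.
Chain via Wildmere Holdings Ltd (R2): 50% × 14% = 7% of Larkspur Realty LP.
Aggregating (R1): 9.5% + 12% + 7% = 28.5%.

28.5%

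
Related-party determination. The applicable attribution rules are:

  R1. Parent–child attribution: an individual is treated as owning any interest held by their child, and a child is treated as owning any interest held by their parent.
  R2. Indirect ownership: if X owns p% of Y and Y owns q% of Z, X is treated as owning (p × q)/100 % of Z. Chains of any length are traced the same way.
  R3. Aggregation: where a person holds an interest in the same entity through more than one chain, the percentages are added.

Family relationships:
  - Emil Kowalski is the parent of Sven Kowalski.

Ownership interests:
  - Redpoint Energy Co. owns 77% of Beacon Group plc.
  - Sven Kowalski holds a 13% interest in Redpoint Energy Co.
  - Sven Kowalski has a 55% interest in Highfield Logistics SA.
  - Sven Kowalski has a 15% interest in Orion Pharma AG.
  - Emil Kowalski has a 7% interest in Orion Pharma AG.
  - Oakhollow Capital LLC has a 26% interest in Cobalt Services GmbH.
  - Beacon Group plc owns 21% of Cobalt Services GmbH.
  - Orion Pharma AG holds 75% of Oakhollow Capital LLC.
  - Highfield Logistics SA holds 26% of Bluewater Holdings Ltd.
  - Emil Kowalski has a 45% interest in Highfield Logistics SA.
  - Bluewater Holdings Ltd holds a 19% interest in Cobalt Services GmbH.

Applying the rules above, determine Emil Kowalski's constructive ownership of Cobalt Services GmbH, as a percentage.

11.3321%

By parent–child attribution (R1), Emil Kowalski is treated as also owning Sven Kowalski's interest in Highfield Logistics SA, giving 45% + 55% = 100%.
By parent–child attribution (R1), Emil Kowalski is treated as also owning Sven Kowalski's interest in Orion Pharma AG, giving 7% + 15% = 22%.
By parent–child attribution (R1), Emil Kowalski is treated as owning Sven Kowalski's 13% interest in Redpoint Energy Co.
Chain via Highfield Logistics SA → Bluewater Holdings Ltd (R2): 100% × 26% × 19% = 4.94% of Cobalt Services GmbH.
Chain via Orion Pharma AG → Oakhollow Capital LLC (R2): 22% × 75% × 26% = 4.29% of Cobalt Services GmbH.
Chain via Redpoint Energy Co. → Beacon Group plc (R2): 13% × 77% × 21% = 2.1021% of Cobalt Services GmbH.
Aggregating (R3): 4.94% + 4.29% + 2.1021% = 11.3321%.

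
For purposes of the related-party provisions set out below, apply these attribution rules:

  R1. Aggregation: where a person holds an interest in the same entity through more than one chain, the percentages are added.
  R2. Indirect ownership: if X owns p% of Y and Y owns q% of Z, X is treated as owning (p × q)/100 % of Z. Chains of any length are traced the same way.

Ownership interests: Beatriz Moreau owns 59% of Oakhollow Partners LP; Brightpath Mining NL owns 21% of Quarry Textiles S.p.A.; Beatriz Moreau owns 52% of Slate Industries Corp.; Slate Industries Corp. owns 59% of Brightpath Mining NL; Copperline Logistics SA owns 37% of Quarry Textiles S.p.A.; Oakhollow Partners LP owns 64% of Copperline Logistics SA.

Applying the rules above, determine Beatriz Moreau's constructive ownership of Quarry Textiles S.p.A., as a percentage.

20.414%

Chain via Slate Industries Corp. → Brightpath Mining NL (R2): 52% × 59% × 21% = 6.4428% of Quarry Textiles S.p.A.
Chain via Oakhollow Partners LP → Copperline Logistics SA (R2): 59% × 64% × 37% = 13.9712% of Quarry Textiles S.p.A.
Aggregating (R1): 6.4428% + 13.9712% = 20.414%.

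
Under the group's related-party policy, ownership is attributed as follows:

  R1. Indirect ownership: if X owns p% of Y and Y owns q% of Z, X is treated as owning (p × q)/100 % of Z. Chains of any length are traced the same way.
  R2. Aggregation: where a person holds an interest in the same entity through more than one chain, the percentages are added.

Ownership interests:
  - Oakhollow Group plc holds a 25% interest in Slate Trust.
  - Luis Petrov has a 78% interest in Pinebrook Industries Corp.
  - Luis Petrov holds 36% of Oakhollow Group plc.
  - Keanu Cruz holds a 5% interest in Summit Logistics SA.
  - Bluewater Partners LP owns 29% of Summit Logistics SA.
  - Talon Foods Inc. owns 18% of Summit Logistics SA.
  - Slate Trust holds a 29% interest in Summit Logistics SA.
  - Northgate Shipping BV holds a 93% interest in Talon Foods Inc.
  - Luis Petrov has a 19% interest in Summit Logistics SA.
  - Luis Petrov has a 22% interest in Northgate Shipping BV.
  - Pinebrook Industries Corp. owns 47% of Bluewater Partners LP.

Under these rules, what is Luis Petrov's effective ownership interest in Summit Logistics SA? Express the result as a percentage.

35.9242%

Chain via Oakhollow Group plc → Slate Trust (R1): 36% × 25% × 29% = 2.61% of Summit Logistics SA.
Chain via Pinebrook Industries Corp. → Bluewater Partners LP (R1): 78% × 47% × 29% = 10.6314% of Summit Logistics SA.
Chain via Northgate Shipping BV → Talon Foods Inc. (R1): 22% × 93% × 18% = 3.6828% of Summit Logistics SA.
Direct interest in Summit Logistics SA: 19%.
Aggregating (R2): 2.61% + 10.6314% + 3.6828% + 19% = 35.9242%.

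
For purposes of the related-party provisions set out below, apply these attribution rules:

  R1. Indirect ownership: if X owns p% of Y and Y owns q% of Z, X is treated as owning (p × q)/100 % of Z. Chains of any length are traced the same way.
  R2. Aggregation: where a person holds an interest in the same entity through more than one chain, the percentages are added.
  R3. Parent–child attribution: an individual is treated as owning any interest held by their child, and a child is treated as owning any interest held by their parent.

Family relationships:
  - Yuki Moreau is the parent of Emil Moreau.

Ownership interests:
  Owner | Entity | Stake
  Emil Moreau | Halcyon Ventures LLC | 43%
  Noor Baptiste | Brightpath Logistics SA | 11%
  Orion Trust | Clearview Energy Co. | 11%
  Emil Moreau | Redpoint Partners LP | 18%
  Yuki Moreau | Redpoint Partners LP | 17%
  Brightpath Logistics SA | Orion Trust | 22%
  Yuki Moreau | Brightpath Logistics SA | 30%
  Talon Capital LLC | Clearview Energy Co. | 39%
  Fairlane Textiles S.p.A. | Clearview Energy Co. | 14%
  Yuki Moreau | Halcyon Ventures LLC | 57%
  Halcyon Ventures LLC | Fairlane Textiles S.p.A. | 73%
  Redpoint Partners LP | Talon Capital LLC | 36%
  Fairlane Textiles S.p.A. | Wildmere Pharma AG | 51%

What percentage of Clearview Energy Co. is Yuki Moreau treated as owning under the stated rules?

By parent–child attribution (R3), Yuki Moreau is treated as also owning Emil Moreau's interest in Redpoint Partners LP, giving 17% + 18% = 35%.
By parent–child attribution (R3), Yuki Moreau is treated as also owning Emil Moreau's interest in Halcyon Ventures LLC, giving 57% + 43% = 100%.
Chain via Redpoint Partners LP → Talon Capital LLC (R1): 35% × 36% × 39% = 4.914% of Clearview Energy Co.
Chain via Brightpath Logistics SA → Orion Trust (R1): 30% × 22% × 11% = 0.726% of Clearview Energy Co.
Chain via Halcyon Ventures LLC → Fairlane Textiles S.p.A. (R1): 100% × 73% × 14% = 10.22% of Clearview Energy Co.
Aggregating (R2): 4.914% + 0.726% + 10.22% = 15.86%.

15.86%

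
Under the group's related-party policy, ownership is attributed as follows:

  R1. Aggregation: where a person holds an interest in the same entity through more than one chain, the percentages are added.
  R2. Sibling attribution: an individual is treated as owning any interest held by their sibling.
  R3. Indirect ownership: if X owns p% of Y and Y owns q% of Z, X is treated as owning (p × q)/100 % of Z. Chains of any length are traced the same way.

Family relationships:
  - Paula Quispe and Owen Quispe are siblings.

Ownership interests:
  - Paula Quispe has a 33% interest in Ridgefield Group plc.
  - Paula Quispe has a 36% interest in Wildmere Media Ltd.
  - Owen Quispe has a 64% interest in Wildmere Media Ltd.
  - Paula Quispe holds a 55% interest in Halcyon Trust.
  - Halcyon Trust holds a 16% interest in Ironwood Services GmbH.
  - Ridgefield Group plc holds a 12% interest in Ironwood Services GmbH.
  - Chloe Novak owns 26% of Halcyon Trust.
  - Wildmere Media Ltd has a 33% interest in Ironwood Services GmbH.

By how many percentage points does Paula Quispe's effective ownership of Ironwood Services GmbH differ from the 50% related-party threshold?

4.24

By sibling attribution (R2), Paula Quispe is treated as also owning Owen Quispe's interest in Wildmere Media Ltd, giving 36% + 64% = 100%.
Chain via Wildmere Media Ltd (R3): 100% × 33% = 33% of Ironwood Services GmbH.
Chain via Halcyon Trust (R3): 55% × 16% = 8.8% of Ironwood Services GmbH.
Chain via Ridgefield Group plc (R3): 33% × 12% = 3.96% of Ironwood Services GmbH.
Aggregating (R1): 33% + 8.8% + 3.96% = 45.76%.
45.76% falls short of the 50% threshold by 4.24 percentage points.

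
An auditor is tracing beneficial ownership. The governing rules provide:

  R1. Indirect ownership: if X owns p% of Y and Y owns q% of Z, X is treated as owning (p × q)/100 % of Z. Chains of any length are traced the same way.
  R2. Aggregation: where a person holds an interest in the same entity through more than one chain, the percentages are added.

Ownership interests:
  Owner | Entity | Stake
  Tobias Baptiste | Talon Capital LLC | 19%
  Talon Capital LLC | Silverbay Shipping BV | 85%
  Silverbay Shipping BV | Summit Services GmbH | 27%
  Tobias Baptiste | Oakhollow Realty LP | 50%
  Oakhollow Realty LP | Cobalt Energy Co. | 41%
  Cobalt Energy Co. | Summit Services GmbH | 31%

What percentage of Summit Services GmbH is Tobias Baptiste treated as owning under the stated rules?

Chain via Talon Capital LLC → Silverbay Shipping BV (R1): 19% × 85% × 27% = 4.3605% of Summit Services GmbH.
Chain via Oakhollow Realty LP → Cobalt Energy Co. (R1): 50% × 41% × 31% = 6.355% of Summit Services GmbH.
Aggregating (R2): 4.3605% + 6.355% = 10.7155%.

10.7155%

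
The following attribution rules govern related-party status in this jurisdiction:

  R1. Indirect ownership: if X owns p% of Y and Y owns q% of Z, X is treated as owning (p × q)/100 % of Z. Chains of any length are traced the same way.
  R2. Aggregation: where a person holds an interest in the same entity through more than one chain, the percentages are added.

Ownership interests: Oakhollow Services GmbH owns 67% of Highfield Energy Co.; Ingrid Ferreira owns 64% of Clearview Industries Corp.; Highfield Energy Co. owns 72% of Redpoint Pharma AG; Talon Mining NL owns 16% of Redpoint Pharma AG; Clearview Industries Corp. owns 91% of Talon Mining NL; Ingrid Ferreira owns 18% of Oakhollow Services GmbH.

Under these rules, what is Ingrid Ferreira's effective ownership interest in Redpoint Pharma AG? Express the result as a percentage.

Chain via Clearview Industries Corp. → Talon Mining NL (R1): 64% × 91% × 16% = 9.3184% of Redpoint Pharma AG.
Chain via Oakhollow Services GmbH → Highfield Energy Co. (R1): 18% × 67% × 72% = 8.6832% of Redpoint Pharma AG.
Aggregating (R2): 9.3184% + 8.6832% = 18.0016%.

18.0016%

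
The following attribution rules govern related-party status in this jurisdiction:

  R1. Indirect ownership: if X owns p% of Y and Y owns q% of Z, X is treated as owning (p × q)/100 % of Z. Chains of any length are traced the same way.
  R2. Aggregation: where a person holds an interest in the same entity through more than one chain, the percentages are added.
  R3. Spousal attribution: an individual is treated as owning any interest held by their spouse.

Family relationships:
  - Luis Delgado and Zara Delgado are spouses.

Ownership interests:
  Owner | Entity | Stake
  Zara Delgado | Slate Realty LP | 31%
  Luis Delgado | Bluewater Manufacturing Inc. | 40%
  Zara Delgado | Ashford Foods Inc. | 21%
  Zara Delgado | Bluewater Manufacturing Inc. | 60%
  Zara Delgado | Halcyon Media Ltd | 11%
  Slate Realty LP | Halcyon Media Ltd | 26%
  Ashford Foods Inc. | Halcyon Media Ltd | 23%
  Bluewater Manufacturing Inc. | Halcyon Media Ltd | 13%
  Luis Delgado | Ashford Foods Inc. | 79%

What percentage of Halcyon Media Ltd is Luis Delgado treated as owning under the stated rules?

55.06%

By spousal attribution (R3), Luis Delgado is treated as also owning Zara Delgado's interest in Ashford Foods Inc, giving 79% + 21% = 100%.
By spousal attribution (R3), Luis Delgado is treated as also owning Zara Delgado's interest in Bluewater Manufacturing Inc, giving 40% + 60% = 100%.
By spousal attribution (R3), Luis Delgado is treated as owning Zara Delgado's 31% interest in Slate Realty LP.
By spousal attribution (R3), Luis Delgado is treated as owning Zara Delgado's 11% interest in Halcyon Media Ltd.
Chain via Ashford Foods Inc. (R1): 100% × 23% = 23% of Halcyon Media Ltd.
Chain via Bluewater Manufacturing Inc. (R1): 100% × 13% = 13% of Halcyon Media Ltd.
Chain via Slate Realty LP (R1): 31% × 26% = 8.06% of Halcyon Media Ltd.
Direct interest in Halcyon Media Ltd: 11%.
Aggregating (R2): 23% + 13% + 8.06% + 11% = 55.06%.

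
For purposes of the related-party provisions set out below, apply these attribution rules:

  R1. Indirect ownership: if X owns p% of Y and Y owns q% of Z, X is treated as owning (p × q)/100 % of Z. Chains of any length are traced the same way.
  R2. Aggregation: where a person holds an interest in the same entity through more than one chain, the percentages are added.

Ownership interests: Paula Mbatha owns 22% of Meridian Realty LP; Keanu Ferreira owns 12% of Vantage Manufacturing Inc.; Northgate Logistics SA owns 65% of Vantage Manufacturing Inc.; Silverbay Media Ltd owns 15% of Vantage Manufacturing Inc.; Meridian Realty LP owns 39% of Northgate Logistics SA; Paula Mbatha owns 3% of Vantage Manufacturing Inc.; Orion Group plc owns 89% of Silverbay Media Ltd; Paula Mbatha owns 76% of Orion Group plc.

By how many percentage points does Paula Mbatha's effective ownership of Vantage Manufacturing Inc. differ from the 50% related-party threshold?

31.277

Chain via Meridian Realty LP → Northgate Logistics SA (R1): 22% × 39% × 65% = 5.577% of Vantage Manufacturing Inc.
Chain via Orion Group plc → Silverbay Media Ltd (R1): 76% × 89% × 15% = 10.146% of Vantage Manufacturing Inc.
Direct interest in Vantage Manufacturing Inc: 3%.
Aggregating (R2): 5.577% + 10.146% + 3% = 18.723%.
18.723% falls short of the 50% threshold by 31.277 percentage points.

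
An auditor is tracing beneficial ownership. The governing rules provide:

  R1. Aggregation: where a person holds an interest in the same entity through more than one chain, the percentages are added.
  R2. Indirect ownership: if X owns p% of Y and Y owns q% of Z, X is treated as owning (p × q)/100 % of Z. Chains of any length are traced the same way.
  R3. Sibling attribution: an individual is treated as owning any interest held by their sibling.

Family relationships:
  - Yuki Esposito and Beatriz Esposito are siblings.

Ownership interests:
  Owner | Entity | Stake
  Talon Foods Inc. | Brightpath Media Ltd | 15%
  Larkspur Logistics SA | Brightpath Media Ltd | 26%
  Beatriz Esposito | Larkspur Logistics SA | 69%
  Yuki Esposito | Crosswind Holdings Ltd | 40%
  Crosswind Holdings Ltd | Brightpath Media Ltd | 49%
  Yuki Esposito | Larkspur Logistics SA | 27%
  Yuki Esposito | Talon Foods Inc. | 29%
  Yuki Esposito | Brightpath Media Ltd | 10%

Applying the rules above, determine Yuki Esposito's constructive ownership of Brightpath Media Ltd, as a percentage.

58.91%

By sibling attribution (R3), Yuki Esposito is treated as also owning Beatriz Esposito's interest in Larkspur Logistics SA, giving 27% + 69% = 96%.
Chain via Crosswind Holdings Ltd (R2): 40% × 49% = 19.6% of Brightpath Media Ltd.
Chain via Larkspur Logistics SA (R2): 96% × 26% = 24.96% of Brightpath Media Ltd.
Chain via Talon Foods Inc. (R2): 29% × 15% = 4.35% of Brightpath Media Ltd.
Direct interest in Brightpath Media Ltd: 10%.
Aggregating (R1): 19.6% + 24.96% + 4.35% + 10% = 58.91%.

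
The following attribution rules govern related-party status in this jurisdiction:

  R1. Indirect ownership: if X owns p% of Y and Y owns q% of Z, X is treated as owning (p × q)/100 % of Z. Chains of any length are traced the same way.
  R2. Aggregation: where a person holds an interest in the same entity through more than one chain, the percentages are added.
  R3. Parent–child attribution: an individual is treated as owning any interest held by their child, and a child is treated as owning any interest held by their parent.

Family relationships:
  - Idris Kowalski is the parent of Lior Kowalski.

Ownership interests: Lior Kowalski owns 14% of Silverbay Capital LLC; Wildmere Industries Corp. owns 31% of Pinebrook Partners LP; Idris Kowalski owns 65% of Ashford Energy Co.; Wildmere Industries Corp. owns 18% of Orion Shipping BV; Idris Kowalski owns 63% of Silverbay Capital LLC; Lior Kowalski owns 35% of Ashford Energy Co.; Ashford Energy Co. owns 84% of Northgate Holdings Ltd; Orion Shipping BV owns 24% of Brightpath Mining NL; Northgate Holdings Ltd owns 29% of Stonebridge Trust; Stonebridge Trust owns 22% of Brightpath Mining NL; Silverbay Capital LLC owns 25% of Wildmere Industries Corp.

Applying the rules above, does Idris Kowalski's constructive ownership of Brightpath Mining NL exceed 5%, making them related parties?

By parent–child attribution (R3), Idris Kowalski is treated as also owning Lior Kowalski's interest in Ashford Energy Co, giving 65% + 35% = 100%.
By parent–child attribution (R3), Idris Kowalski is treated as also owning Lior Kowalski's interest in Silverbay Capital LLC, giving 63% + 14% = 77%.
Chain via Ashford Energy Co. → Northgate Holdings Ltd → Stonebridge Trust (R1): 100% × 84% × 29% × 22% = 5.3592% of Brightpath Mining NL.
Chain via Silverbay Capital LLC → Wildmere Industries Corp. → Orion Shipping BV (R1): 77% × 25% × 18% × 24% = 0.8316% of Brightpath Mining NL.
Aggregating (R2): 5.3592% + 0.8316% = 6.1908%.
6.1908% exceeds the 5% threshold, so Idris is a related party to Brightpath Mining NL.

Yes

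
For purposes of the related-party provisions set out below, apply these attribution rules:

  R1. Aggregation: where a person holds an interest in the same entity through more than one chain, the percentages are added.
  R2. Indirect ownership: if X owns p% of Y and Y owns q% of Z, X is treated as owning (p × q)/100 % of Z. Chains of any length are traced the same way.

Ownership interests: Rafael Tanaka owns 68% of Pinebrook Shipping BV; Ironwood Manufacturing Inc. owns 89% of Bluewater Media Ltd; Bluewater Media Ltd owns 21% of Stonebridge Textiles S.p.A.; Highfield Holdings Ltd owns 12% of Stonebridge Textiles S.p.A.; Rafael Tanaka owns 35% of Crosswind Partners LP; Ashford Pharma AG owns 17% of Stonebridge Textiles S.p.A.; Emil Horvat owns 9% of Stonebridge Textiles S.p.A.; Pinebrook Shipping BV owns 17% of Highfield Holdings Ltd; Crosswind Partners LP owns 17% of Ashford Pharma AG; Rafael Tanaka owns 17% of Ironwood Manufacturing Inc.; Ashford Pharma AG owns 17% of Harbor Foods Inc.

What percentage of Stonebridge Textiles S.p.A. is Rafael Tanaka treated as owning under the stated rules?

Chain via Pinebrook Shipping BV → Highfield Holdings Ltd (R2): 68% × 17% × 12% = 1.3872% of Stonebridge Textiles S.p.A.
Chain via Crosswind Partners LP → Ashford Pharma AG (R2): 35% × 17% × 17% = 1.0115% of Stonebridge Textiles S.p.A.
Chain via Ironwood Manufacturing Inc. → Bluewater Media Ltd (R2): 17% × 89% × 21% = 3.1773% of Stonebridge Textiles S.p.A.
Aggregating (R1): 1.3872% + 1.0115% + 3.1773% = 5.576%.

5.576%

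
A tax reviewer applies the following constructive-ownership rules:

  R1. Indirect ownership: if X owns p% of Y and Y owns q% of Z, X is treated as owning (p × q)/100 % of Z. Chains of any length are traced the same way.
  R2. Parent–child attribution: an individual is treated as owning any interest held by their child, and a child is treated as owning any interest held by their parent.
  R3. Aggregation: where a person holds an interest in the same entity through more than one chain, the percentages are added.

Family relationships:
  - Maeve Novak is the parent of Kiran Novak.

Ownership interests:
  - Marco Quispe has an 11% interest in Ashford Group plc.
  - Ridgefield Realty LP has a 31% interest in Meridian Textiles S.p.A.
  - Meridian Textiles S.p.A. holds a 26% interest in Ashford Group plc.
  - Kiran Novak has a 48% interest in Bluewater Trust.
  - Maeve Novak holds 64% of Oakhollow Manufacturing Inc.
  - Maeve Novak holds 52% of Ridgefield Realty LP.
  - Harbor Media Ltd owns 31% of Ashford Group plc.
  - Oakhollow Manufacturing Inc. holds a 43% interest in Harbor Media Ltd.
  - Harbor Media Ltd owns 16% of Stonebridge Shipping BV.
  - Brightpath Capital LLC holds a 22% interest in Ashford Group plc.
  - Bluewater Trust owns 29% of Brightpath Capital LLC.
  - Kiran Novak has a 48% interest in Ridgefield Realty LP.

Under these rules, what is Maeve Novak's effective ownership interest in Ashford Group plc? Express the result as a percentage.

19.6536%

By parent–child attribution (R2), Maeve Novak is treated as also owning Kiran Novak's interest in Ridgefield Realty LP, giving 52% + 48% = 100%.
By parent–child attribution (R2), Maeve Novak is treated as owning Kiran Novak's 48% interest in Bluewater Trust.
Chain via Ridgefield Realty LP → Meridian Textiles S.p.A. (R1): 100% × 31% × 26% = 8.06% of Ashford Group plc.
Chain via Oakhollow Manufacturing Inc. → Harbor Media Ltd (R1): 64% × 43% × 31% = 8.5312% of Ashford Group plc.
Chain via Bluewater Trust → Brightpath Capital LLC (R1): 48% × 29% × 22% = 3.0624% of Ashford Group plc.
Aggregating (R3): 8.06% + 8.5312% + 3.0624% = 19.6536%.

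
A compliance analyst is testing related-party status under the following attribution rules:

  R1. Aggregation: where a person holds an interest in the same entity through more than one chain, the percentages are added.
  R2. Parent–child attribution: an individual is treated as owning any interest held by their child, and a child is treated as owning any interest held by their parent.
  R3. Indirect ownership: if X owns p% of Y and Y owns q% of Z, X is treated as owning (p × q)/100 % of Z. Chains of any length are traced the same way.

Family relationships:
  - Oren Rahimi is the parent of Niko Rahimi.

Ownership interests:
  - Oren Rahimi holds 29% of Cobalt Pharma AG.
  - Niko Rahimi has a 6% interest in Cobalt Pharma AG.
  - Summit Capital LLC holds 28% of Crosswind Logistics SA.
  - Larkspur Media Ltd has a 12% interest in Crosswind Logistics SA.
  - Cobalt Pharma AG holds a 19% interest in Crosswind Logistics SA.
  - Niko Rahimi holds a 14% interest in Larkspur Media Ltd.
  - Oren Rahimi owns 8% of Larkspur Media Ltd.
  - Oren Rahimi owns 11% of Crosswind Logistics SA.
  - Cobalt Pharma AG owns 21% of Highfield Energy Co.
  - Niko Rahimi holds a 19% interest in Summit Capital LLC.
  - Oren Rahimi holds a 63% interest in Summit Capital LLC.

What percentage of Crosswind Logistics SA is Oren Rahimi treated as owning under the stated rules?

By parent–child attribution (R2), Oren Rahimi is treated as also owning Niko Rahimi's interest in Summit Capital LLC, giving 63% + 19% = 82%.
By parent–child attribution (R2), Oren Rahimi is treated as also owning Niko Rahimi's interest in Cobalt Pharma AG, giving 29% + 6% = 35%.
By parent–child attribution (R2), Oren Rahimi is treated as also owning Niko Rahimi's interest in Larkspur Media Ltd, giving 8% + 14% = 22%.
Chain via Summit Capital LLC (R3): 82% × 28% = 22.96% of Crosswind Logistics SA.
Chain via Cobalt Pharma AG (R3): 35% × 19% = 6.65% of Crosswind Logistics SA.
Chain via Larkspur Media Ltd (R3): 22% × 12% = 2.64% of Crosswind Logistics SA.
Direct interest in Crosswind Logistics SA: 11%.
Aggregating (R1): 22.96% + 6.65% + 2.64% + 11% = 43.25%.

43.25%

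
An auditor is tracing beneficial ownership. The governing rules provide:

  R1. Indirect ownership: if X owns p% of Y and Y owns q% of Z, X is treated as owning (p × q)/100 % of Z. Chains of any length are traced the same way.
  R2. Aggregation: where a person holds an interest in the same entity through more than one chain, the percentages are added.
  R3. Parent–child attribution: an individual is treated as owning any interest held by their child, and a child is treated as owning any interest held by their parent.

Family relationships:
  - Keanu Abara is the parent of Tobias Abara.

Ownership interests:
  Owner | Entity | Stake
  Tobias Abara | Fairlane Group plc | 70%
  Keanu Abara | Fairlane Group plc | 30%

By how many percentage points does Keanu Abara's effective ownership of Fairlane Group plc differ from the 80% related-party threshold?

By parent–child attribution (R3), Keanu Abara is treated as also owning Tobias Abara's interest in Fairlane Group plc, giving 30% + 70% = 100%.
Direct interest in Fairlane Group plc: 100%.
100% exceeds the 80% threshold by 20 percentage points.

20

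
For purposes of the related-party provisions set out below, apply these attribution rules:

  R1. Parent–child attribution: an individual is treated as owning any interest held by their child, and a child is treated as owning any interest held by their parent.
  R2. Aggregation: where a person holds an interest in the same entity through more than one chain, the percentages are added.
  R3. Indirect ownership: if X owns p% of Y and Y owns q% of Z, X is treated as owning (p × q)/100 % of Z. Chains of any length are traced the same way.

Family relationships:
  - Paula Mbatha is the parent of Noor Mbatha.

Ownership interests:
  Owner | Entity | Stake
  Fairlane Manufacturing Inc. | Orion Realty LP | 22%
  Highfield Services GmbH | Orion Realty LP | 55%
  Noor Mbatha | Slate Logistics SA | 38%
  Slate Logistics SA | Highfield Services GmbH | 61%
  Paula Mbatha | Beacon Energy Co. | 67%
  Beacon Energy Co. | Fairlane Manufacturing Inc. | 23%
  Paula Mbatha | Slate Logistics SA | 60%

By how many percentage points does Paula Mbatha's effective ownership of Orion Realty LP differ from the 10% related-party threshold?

26.2692

By parent–child attribution (R1), Paula Mbatha is treated as also owning Noor Mbatha's interest in Slate Logistics SA, giving 60% + 38% = 98%.
Chain via Slate Logistics SA → Highfield Services GmbH (R3): 98% × 61% × 55% = 32.879% of Orion Realty LP.
Chain via Beacon Energy Co. → Fairlane Manufacturing Inc. (R3): 67% × 23% × 22% = 3.3902% of Orion Realty LP.
Aggregating (R2): 32.879% + 3.3902% = 36.2692%.
36.2692% exceeds the 10% threshold by 26.2692 percentage points.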